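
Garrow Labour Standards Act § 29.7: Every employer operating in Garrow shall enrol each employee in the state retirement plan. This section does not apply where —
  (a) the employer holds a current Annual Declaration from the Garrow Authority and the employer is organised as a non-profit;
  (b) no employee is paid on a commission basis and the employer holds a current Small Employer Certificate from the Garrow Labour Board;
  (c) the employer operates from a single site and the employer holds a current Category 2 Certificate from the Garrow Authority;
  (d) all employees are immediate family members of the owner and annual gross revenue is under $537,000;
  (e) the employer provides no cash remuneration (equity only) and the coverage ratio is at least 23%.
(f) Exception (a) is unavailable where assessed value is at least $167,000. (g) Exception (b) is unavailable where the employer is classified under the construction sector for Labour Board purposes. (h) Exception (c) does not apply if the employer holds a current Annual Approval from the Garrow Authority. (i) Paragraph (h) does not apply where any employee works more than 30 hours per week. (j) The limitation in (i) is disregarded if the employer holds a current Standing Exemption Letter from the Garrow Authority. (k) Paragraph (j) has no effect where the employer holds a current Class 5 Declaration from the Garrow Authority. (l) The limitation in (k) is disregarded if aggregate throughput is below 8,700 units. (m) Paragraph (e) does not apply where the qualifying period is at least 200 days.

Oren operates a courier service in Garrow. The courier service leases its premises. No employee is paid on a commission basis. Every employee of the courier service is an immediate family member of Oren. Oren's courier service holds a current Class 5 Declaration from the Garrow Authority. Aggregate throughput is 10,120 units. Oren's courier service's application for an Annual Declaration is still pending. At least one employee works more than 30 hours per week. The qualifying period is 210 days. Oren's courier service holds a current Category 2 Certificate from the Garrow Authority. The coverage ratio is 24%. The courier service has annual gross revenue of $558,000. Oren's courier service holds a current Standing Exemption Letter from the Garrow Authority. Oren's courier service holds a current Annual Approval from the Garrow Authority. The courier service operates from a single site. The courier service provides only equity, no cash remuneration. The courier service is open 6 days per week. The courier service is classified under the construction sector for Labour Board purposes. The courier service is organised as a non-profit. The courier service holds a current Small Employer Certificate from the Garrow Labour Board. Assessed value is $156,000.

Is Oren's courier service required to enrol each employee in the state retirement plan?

No — exception (c) applies; Oren's courier service is not required to enrol each employee in the state retirement plan.

Exception (a) fails — the Annual Declaration is not current.
All of (b)'s requirements are met (no employee is paid on commission; a current Small Employer Certificate is held). But applying paragraph (g): (g) operates against (b): the courier service is classified under the construction sector. (b) is therefore removed.
Exception (c)'s conditions are all satisfied: the employer operates from a single site; a current Category 2 Certificate is held. Under paragraphs (h)–(l): (h) applies (a current Annual Approval is held), but is displaced by (i): (i) operates against (h): at least one employee exceeds 30 hours/week. (j) would limit (i) — a current Standing Exemption Letter is held — but (k) sets (j) aside: (k) operates — a current Class 5 Declaration is held. (l) is inapplicable (aggregate throughput is 10,120 units, not below 8,700 units), so (k) stands. So (c) applies.
Exception (d) fails — annual gross revenue is $558,000, not under $537,000.
Exception (e)'s conditions are all satisfied: remuneration is equity-only; the coverage ratio is 24%, meeting the 23% threshold. Turning to paragraph (m): (m) operates against (e): the qualifying period is 210 days, meeting the 200 days threshold. So (e) is unavailable.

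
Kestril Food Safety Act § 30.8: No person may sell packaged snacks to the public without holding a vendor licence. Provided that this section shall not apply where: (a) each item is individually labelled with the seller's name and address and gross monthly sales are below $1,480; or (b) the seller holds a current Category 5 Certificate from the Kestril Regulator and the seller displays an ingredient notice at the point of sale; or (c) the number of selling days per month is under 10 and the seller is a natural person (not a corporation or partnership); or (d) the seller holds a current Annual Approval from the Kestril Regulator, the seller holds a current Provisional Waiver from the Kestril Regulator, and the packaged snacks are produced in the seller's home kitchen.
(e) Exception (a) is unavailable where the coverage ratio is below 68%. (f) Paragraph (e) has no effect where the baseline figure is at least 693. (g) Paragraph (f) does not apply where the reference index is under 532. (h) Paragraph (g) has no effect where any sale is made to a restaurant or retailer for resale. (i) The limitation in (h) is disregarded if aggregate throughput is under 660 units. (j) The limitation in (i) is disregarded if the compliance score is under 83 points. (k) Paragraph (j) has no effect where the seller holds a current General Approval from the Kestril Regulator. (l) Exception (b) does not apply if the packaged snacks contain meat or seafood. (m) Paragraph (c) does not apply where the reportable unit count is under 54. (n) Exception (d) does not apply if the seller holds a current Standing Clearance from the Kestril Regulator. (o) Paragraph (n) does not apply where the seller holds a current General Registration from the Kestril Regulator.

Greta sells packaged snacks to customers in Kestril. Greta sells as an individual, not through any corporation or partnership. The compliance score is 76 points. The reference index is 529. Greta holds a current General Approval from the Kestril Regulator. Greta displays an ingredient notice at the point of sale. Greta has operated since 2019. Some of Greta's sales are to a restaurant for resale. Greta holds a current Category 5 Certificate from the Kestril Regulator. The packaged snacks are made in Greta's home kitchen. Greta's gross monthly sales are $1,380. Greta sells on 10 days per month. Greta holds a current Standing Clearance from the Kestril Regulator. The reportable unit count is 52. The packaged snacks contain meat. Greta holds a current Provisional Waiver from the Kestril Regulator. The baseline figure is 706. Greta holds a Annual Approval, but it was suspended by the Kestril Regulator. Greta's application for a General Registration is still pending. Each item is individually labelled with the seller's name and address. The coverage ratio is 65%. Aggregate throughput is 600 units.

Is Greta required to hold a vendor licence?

Exception (a)'s conditions are all satisfied: items are individually labelled; gross monthly sales are $1,380, below the $1,480 limit. However, paragraphs (e)–(k) must be considered: (e) operates against (a): the coverage ratio is 65%, below the 68% limit. (f) is engaged (the baseline figure is 706, meeting the 693 threshold), but is overridden by (g): (g) operates — the reference index is 529, under the 532 limit. (h) applies (some sales are to a restaurant for resale), but yields to (i): (i) is triggered — aggregate throughput is 600 units, under the 660 units limit. (j) is engaged (the compliance score is 76 points, under the 83 points limit), but is displaced by (k): (k) operates — a current General Approval is held. (a) is therefore removed.
Exception (b): a current Category 5 Certificate is held; an ingredient notice is displayed — every condition holds. Turning to paragraph (l): (l) operates against (b): the packaged snacks contain meat. So (b) is unavailable.
Exception (c) fails — the number of selling days per month is 10, not under 10.
Exception (d) requires that the seller holds a current Annual Approval from the Kestril Regulator; but no current Annual Approval is held, so (d) is unavailable.
No exception is made out. Greta falls within the general rule.

Yes — Greta must hold a vendor licence.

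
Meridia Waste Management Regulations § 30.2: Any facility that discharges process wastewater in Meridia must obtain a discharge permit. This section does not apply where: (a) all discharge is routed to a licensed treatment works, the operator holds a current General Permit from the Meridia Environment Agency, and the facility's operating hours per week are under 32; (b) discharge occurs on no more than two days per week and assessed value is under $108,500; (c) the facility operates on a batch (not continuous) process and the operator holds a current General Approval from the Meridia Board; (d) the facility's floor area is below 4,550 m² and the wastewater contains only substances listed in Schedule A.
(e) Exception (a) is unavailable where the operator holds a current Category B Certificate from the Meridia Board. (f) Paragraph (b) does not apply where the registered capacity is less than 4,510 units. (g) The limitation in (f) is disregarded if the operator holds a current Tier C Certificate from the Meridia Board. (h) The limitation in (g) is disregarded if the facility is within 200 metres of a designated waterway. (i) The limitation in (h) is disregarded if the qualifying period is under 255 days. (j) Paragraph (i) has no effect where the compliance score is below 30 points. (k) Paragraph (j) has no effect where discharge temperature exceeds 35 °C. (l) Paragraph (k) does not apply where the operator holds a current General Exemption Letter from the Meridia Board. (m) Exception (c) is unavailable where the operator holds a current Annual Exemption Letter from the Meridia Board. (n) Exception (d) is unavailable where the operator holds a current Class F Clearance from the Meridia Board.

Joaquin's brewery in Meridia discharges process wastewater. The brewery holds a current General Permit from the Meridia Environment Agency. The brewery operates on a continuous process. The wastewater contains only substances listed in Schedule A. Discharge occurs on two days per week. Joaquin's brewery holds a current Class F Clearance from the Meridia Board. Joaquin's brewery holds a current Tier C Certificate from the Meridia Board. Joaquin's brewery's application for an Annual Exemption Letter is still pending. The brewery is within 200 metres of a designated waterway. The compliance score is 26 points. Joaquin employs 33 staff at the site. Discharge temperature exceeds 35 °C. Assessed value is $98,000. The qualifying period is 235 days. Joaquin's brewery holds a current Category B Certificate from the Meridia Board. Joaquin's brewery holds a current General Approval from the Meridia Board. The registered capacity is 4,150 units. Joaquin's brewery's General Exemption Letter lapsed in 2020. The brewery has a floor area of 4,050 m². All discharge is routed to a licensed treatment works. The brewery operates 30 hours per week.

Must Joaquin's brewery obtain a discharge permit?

Exception (a): discharge is routed to a licensed treatment works; a current General Permit is held; the facility's operating hours per week are 30, under the 32 limit — every condition holds. Turning to paragraph (e): (e) applies — a current Category B Certificate is held. (a) is therefore removed.
Exception (b): discharge occurs on no more than two days per week; assessed value is $98,000, under the $108,500 limit — every condition holds. Considering the limiting provisions: (f) would limit (b) — the registered capacity is 4,150 units, less than the 4,510 units limit — but (g) sets (f) aside: (g) is engaged — a current Tier C Certificate is held. (h) is triggered (the brewery is within 200 m of a designated waterway), but yields to (i): (i) operates against (h): the qualifying period is 235 days, under the 255 days limit. (j) would limit (i) — the compliance score is 26 points, below the 30 points limit — but (k) sets (j) aside: (k) operates — discharge temperature exceeds 35 °C. (l), which would lift (k), does not operate here — the General Exemption Letter is not current. So (b) applies.
Exception (c) does not apply: the facility operates on a continuous process.
Exception (d): the facility's floor area is 4,050 m², below the 4,550 m² limit; the wastewater is Schedule-A-only — every condition holds. But: (n) operates against (d): a current Class F Clearance is held. So (d) is unavailable.

No — exception (b) applies; Joaquin's brewery is not required to obtain a discharge permit.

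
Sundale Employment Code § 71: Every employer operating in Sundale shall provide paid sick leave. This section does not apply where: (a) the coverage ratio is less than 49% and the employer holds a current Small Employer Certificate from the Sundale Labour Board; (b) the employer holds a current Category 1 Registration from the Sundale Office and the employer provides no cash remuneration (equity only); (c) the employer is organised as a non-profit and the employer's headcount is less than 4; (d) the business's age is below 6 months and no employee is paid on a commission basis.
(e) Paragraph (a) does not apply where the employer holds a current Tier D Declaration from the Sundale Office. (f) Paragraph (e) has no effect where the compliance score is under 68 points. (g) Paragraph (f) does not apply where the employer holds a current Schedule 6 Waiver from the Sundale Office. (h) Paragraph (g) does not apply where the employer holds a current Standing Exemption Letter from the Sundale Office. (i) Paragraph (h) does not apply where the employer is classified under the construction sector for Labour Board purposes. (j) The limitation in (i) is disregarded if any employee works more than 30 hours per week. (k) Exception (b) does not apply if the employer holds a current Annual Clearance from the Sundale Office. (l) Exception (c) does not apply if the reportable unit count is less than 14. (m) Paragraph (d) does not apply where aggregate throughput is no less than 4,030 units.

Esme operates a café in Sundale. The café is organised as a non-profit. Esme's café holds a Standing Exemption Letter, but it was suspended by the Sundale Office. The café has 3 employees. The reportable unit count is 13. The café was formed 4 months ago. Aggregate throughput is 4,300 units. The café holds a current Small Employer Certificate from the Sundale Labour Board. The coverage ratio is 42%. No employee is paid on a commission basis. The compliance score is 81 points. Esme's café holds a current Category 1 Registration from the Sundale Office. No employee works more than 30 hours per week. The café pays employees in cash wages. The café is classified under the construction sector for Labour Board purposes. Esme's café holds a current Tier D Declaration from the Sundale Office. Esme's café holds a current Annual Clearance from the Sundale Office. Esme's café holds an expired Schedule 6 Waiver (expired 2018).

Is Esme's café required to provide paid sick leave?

Yes — Esme's café must provide paid sick leave.

All of (a)'s requirements are met (the coverage ratio is 42%, less than the 49% limit; a current Small Employer Certificate is held). However, paragraphs (e)–(j) must be considered: (e) operates against (a): a current Tier D Declaration is held. (f), which would lift (e), does not operate here — the compliance score is 81 points, not under 68 points. Exception (a) does not apply.
Exception (b) fails — employees are paid cash wages.
Exception (c) is satisfied on its face — the employer is a non-profit; the employer's headcount is 3, less than the 4 limit. But applying paragraph (l): (l) operates against (c): the reportable unit count is 13, less than the 14 limit. So (c) is unavailable.
Exception (d): the business's age is 4 months, below the 6 months limit; no employee is paid on commission — every condition holds. But: (m) operates — aggregate throughput is 4,300 units, meeting the 4,030 units threshold. So (d) is unavailable.
None of the exceptions is available; § 71 applies in full.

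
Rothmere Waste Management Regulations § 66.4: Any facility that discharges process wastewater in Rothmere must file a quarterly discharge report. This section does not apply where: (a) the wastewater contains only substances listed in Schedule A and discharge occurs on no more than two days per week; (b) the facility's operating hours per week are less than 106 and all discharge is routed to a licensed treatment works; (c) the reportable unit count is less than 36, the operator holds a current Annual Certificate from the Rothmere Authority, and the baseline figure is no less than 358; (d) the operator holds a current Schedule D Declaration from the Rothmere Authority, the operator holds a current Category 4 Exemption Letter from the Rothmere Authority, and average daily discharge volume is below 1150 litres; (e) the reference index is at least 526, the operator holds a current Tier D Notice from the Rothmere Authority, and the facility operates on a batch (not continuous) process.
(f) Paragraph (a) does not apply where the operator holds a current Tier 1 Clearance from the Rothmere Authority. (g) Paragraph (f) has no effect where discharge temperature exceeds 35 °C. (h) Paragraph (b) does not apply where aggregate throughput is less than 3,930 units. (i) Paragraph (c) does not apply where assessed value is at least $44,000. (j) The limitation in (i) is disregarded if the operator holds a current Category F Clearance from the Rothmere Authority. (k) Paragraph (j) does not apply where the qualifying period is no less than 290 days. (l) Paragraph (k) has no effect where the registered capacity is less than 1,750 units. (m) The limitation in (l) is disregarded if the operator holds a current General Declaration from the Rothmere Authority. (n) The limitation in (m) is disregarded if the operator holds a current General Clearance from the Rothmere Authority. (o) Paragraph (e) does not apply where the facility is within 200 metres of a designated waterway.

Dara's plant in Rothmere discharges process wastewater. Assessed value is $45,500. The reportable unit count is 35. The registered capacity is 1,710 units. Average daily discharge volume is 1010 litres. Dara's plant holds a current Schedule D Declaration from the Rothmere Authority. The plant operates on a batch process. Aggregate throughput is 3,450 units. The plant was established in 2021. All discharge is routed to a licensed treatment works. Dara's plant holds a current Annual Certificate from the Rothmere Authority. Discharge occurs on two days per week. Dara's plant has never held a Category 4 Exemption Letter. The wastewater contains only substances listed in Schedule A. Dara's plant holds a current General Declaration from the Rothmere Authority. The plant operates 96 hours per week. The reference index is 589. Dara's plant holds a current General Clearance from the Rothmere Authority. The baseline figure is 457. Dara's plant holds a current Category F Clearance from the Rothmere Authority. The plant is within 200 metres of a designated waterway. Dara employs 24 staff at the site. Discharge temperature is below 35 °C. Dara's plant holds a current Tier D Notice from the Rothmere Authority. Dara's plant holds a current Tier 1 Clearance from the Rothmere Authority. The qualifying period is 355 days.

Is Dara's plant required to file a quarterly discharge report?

Exception (a) is satisfied on its face — the wastewater is Schedule-A-only; discharge occurs on no more than two days per week. But applying paragraphs (f)–(g): (f) applies — a current Tier 1 Clearance is held. (g) does not operate here (discharge temperature is below 35 °C), so (f) stands. (a) is therefore removed.
All of (b)'s requirements are met (the facility's operating hours per week are 96, less than the 106 limit; discharge is routed to a licensed treatment works). However, paragraph (h) must be considered: (h) operates — aggregate throughput is 3,450 units, less than the 3,930 units limit. (b) is therefore removed.
All of (c)'s requirements are met (the reportable unit count is 35, less than the 36 limit; a current Annual Certificate is held; the baseline figure is 457, meeting the 358 threshold). As to paragraphs (i)–(n): (i) applies (assessed value is $45,500, meeting the $44,000 threshold), but is displaced by (j): (j) is triggered — a current Category F Clearance is held. (k) applies (the qualifying period is 355 days, meeting the 290 days threshold), but is overridden by (l): (l) operates against (k): the registered capacity is 1,710 units, less than the 1,750 units limit. (m) is engaged (a current General Declaration is held), but is itself disapplied by (n): (n) operates — a current General Clearance is held. So (c) applies.
Exception (d) requires that the operator holds a current Category 4 Exemption Letter from the Rothmere Authority; but the Category 4 Exemption Letter is not current, so (d) is unavailable.
All of (e)'s requirements are met (the reference index is 589, meeting the 526 threshold; a current Tier D Notice is held; the facility operates on a batch process). But applying paragraph (o): (o) is engaged — the plant is within 200 m of a designated waterway. (e) is therefore removed.

No — exception (c) applies; Dara's plant is not required to file a quarterly discharge report.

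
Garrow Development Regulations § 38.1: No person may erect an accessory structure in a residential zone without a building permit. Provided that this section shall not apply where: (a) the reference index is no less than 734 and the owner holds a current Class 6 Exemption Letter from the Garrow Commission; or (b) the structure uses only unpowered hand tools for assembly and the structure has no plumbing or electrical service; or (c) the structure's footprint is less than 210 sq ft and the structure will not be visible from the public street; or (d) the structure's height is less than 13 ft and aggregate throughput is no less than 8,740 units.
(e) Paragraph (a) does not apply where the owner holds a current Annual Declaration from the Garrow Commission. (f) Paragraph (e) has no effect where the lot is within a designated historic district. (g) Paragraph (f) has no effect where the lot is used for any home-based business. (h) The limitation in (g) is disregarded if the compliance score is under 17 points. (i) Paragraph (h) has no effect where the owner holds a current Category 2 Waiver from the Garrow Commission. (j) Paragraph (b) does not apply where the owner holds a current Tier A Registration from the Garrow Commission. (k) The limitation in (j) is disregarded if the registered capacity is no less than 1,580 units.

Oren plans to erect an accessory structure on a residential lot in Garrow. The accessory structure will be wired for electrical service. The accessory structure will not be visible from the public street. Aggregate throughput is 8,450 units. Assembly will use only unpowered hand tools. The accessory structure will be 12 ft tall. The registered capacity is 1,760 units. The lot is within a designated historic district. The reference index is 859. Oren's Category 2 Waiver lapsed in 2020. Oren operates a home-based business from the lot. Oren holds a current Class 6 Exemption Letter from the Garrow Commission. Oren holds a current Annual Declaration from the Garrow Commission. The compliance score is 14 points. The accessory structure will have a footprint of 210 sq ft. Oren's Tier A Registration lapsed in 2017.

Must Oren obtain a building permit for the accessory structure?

All of (a)'s requirements are met (the reference index is 859, meeting the 734 threshold; a current Class 6 Exemption Letter is held). Under paragraphs (e)–(i): (e) is triggered (a current Annual Declaration is held), but is overridden by (f): (f) applies — the lot is in a historic district. (g) would limit (f) — a home-based business operates on the lot — but (h) sets (g) aside: (h) is triggered — the compliance score is 14 points, under the 17 points limit. (i), which would lift (h), is inapplicable — the Category 2 Waiver is not current. (a) remains available.
Exception (b) fails — electrical service is planned.
Exception (c) fails — the structure's footprint is 210 sq ft, not less than 210 sq ft.
Exception (d) requires that aggregate throughput is no less than 8,740 units; but aggregate throughput is 8,450 units, short of 8,740 units, so (d) is unavailable.

No — exception (a) applies; Oren does not need a building permit.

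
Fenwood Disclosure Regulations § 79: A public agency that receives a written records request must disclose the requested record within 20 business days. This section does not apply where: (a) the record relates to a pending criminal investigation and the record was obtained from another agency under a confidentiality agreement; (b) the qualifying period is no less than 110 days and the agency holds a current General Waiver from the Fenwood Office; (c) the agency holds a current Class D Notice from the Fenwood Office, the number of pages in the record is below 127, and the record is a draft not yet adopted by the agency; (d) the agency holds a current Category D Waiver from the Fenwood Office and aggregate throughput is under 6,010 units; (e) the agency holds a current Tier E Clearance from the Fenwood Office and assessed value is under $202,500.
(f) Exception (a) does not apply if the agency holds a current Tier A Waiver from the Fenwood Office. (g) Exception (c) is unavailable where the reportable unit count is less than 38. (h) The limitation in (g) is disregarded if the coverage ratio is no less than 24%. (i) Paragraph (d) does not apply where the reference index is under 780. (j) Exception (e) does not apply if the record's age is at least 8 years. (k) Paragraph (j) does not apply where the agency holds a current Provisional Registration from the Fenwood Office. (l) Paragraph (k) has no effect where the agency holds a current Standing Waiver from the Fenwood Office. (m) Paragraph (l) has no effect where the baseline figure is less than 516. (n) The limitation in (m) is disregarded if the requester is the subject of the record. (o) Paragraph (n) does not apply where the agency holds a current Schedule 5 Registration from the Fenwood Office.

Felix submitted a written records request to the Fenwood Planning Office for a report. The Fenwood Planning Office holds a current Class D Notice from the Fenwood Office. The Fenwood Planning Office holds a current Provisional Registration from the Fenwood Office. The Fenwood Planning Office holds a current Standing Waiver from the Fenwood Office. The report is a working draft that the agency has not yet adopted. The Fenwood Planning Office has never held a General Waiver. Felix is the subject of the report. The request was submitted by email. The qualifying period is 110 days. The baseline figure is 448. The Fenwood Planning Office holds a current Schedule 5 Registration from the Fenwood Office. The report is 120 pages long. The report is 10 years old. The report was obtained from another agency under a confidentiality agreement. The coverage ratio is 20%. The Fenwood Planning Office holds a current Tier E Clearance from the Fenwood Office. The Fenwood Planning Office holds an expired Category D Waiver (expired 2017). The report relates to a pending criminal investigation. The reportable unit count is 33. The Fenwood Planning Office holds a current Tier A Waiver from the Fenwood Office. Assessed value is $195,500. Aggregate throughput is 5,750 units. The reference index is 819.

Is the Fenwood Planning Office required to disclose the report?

No — exception (e) applies; the Fenwood Planning Office is not required to disclose the report.

Exception (a): the report relates to a pending investigation; the report was obtained under a confidentiality agreement — every condition holds. However, paragraph (f) must be considered: (f) is engaged — a current Tier A Waiver is held. (a) is therefore removed.
Exception (b) requires that the agency holds a current General Waiver from the Fenwood Office; but the General Waiver is not current, so (b) is unavailable.
Exception (c): a current Class D Notice is held; the number of pages in the record is 120, below the 127 limit; the report is an unadopted draft — every condition holds. Turning to paragraphs (g)–(h): (g) is engaged — the reportable unit count is 33, less than the 38 limit. (h) does not operate here (the coverage ratio is 20%, short of 24%), so (g) stands. (c) is therefore removed.
Exception (d) does not apply: the Category D Waiver is not current.
Exception (e) is satisfied on its face — a current Tier E Clearance is held; assessed value is $195,500, under the $202,500 limit. As to paragraphs (j)–(o): (j) operates (the record's age is 10 years, meeting the 8 years threshold), but is itself disapplied by (k): (k) is engaged — a current Provisional Registration is held. (l) is engaged (a current Standing Waiver is held), but is displaced by (m): (m) is triggered — the baseline figure is 448, less than the 516 limit. (n) would limit (m) — Felix is the subject of the report — but (o) sets (n) aside: (o) operates against (n): a current Schedule 5 Registration is held. (e) remains available.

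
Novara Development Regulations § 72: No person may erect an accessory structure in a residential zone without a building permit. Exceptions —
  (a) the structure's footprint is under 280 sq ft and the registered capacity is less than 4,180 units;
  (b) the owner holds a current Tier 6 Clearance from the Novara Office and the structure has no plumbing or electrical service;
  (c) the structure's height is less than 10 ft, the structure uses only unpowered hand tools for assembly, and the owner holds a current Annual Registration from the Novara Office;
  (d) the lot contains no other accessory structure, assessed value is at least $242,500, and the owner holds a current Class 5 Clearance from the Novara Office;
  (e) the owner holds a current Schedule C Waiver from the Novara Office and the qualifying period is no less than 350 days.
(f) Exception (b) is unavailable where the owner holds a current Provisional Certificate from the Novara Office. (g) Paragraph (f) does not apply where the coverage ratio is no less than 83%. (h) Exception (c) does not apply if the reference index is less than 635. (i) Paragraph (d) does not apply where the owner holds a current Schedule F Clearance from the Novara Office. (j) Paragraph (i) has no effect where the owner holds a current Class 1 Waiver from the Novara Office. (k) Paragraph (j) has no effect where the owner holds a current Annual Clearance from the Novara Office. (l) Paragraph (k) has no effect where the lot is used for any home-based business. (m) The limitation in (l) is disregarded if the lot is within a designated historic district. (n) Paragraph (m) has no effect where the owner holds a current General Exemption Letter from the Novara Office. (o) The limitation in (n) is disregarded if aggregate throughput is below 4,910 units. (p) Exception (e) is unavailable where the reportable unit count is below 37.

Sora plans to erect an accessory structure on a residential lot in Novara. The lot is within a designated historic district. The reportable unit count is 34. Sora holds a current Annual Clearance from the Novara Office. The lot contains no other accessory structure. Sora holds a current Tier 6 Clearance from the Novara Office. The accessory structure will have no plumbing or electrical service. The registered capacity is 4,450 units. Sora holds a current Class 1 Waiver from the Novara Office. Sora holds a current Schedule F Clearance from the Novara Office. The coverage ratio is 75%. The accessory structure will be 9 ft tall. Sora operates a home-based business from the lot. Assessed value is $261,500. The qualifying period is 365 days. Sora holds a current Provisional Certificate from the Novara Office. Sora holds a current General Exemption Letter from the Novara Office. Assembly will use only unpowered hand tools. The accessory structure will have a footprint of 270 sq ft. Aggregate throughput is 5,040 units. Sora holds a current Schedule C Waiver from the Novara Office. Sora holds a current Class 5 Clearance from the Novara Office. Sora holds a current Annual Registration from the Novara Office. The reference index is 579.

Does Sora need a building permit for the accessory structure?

No — exception (d) applies; Sora does not need a building permit.

Exception (a) does not apply: the registered capacity is 4,450 units, not less than 4,180 units.
Exception (b) is satisfied on its face — a current Tier 6 Clearance is held; there is no plumbing or electrical service. But applying paragraphs (f)–(g): (f) operates against (b): a current Provisional Certificate is held. (g), which would lift (f), is not triggered — the coverage ratio is 75%, short of 83%. (b) is therefore removed.
Exception (c) is satisfied on its face — the structure's height is 9 ft, less than the 10 ft limit; assembly uses only hand tools; a current Annual Registration is held. But: (h) operates against (c): the reference index is 579, less than the 635 limit. So (c) is unavailable.
Exception (d): the lot has no other accessory structure; assessed value is $261,500, meeting the $242,500 threshold; a current Class 5 Clearance is held — every condition holds. Considering the limiting provisions: (i) is engaged (a current Schedule F Clearance is held), but is overridden by (j): (j) operates against (i): a current Class 1 Waiver is held. (k) is engaged (a current Annual Clearance is held), but is itself disapplied by (l): (l) operates against (k): a home-based business operates on the lot. (m) would limit (l) — the lot is in a historic district — but (n) sets (m) aside: (n) is triggered — a current General Exemption Letter is held. (o) does not operate here (aggregate throughput is 5,040 units, not below 4,910 units), so (n) stands. Exception (d) stands.
All of (e)'s requirements are met (a current Schedule C Waiver is held; the qualifying period is 365 days, meeting the 350 days threshold). Turning to paragraph (p): (p) operates against (e): the reportable unit count is 34, below the 37 limit. (e) is therefore removed.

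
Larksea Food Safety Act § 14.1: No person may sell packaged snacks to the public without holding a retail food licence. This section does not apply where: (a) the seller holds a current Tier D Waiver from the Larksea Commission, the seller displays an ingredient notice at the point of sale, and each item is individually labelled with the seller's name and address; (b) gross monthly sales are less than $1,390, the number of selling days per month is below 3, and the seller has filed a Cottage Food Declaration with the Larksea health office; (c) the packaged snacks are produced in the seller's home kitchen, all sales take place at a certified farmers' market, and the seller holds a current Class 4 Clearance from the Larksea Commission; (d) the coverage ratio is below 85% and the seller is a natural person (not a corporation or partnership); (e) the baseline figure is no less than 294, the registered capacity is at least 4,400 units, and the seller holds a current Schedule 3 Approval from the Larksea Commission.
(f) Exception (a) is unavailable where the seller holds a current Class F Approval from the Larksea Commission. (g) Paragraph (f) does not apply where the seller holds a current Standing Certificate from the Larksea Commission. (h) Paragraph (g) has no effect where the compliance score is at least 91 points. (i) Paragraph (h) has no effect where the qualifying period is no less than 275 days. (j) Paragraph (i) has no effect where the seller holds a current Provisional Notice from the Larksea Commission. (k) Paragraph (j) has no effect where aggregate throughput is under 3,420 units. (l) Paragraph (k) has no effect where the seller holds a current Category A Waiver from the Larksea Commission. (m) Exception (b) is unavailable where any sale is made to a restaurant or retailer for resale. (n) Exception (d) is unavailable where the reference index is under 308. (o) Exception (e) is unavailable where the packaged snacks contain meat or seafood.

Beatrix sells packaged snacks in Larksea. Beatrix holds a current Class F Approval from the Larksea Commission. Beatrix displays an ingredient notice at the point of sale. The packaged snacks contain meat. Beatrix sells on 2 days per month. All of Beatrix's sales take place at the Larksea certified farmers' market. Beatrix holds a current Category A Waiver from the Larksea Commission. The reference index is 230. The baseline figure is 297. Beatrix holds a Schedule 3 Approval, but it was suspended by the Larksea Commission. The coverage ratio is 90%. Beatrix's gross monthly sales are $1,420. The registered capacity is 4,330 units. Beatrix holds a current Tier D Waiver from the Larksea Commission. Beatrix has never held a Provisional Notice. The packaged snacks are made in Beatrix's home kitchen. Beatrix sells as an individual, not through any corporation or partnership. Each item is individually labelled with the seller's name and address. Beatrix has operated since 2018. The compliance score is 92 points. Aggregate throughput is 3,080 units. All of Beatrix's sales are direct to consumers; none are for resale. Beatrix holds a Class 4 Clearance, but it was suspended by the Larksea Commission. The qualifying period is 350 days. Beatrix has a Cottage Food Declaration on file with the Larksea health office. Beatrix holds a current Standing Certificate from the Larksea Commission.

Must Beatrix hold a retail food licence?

All of (a)'s requirements are met (a current Tier D Waiver is held; an ingredient notice is displayed; items are individually labelled). Under paragraphs (f)–(l): (f) would limit (a) — a current Class F Approval is held — but (g) sets (f) aside: (g) operates against (f): a current Standing Certificate is held. (h) is triggered (the compliance score is 92 points, meeting the 91 points threshold), but is set aside by (i): (i) operates against (h): the qualifying period is 350 days, meeting the 275 days threshold. (j) does not operate here (there is no Provisional Notice in force), so (i) stands. So (a) applies.
Exception (b) fails — gross monthly sales are $1,420, not less than $1,390.
Exception (c) requires that the seller holds a current Class 4 Clearance from the Larksea Commission; but no current Class 4 Clearance is held, so (c) is unavailable.
Exception (d) fails — the coverage ratio is 90%, not below 85%.
Exception (e) requires that the registered capacity is at least 4,400 units; but the registered capacity is 4,330 units, short of 4,400 units, so (e) is unavailable.

No — exception (a) applies; Beatrix is not required to hold a retail food licence.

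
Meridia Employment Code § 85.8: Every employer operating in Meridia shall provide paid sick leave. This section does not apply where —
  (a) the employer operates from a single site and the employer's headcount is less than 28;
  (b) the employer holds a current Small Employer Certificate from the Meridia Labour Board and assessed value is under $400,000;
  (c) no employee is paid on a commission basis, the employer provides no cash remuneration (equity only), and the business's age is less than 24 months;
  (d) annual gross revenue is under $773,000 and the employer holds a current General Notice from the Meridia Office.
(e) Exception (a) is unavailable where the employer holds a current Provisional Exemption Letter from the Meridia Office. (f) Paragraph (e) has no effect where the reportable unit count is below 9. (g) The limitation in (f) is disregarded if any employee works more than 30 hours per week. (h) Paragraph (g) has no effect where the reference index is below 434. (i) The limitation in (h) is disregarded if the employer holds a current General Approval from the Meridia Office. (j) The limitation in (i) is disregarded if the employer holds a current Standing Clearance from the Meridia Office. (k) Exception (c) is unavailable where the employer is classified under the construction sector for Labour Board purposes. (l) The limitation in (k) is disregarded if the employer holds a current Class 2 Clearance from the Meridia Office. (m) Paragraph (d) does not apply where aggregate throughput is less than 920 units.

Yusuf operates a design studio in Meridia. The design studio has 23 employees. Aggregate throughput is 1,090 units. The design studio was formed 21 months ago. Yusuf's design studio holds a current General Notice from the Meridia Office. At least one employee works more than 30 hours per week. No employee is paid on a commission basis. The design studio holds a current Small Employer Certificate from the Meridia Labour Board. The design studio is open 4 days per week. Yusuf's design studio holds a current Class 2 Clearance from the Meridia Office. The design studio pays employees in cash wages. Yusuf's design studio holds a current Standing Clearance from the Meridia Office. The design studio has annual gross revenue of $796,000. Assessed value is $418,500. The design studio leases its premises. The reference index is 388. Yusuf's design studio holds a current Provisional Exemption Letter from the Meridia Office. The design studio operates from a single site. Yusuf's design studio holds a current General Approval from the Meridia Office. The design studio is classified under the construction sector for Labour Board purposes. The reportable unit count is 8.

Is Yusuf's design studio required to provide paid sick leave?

No — exception (a) applies; Yusuf's design studio is not required to provide paid sick leave.

Exception (a)'s conditions are all satisfied: the employer operates from a single site; the employer's headcount is 23, less than the 28 limit. Under paragraphs (e)–(j): (e) would limit (a) — a current Provisional Exemption Letter is held — but (f) sets (e) aside: (f) operates — the reportable unit count is 8, below the 9 limit. (g) operates (at least one employee exceeds 30 hours/week), but is displaced by (h): (h) operates against (g): the reference index is 388, below the 434 limit. (i) would limit (h) — a current General Approval is held — but (j) sets (i) aside: (j) operates — a current Standing Clearance is held. Exception (a) stands.
Exception (b) requires that assessed value is under $400,000; but assessed value is $418,500, not under $400,000, so (b) is unavailable.
Exception (c) fails — employees are paid cash wages.
Exception (d) does not apply: annual gross revenue is $796,000, not under $773,000.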